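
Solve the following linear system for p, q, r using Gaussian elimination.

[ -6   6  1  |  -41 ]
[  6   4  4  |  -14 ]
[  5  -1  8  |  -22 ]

Forward elimination on [A|b]:
R2 <- R2 - (-1)*R1:  [   0   10    5  -55 ]
R3 <- R3 - (-5/6)*R1:  [      0       4    53/6  -337/6 ]
R3 <- R3 - (2/5)*R2:  [      0       0    41/6  -205/6 ]
Row echelon form:
[ -6   6     1  |     -41 ]
[  0  10     5  |     -55 ]
[  0   0  41/6  |  -205/6 ]
Back-substitution:
r = (-205/6) / (41/6) = -5
q = (-55 - (5)*(-5)) / 10 = -3
p = (-41 - (6)*(-3) - (1)*(-5)) / -6 = 3

(3, -3, -5)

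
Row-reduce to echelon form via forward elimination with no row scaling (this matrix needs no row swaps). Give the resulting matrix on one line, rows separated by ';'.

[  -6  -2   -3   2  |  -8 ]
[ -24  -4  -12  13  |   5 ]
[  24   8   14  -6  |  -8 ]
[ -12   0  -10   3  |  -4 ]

REF = [-6 -2 -3 2 -8; 0 4 0 5 37; 0 0 2 2 -40; 0 0 0 -2 -105]

Forward elimination:
R2 <- R2 - (4)*R1:  [  0   4   0   5  37 ]
R3 <- R3 - (-4)*R1:  [   0    0    2    2  -40 ]
R4 <- R4 - (2)*R1:  [  0   4  -4  -1  12 ]
R4 <- R4 - (1)*R2:  [   0    0   -4   -6  -25 ]
R4 <- R4 - (-2)*R3:  [    0     0     0    -2  -105 ]
Row echelon form:
[ -6  -2  -3   2  |    -8 ]
[  0   4   0   5  |    37 ]
[  0   0   2   2  |   -40 ]
[  0   0   0  -2  |  -105 ]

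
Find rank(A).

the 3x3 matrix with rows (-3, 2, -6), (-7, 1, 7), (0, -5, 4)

rank(A) = 3

Row reduction:
R2 <- R2 - (7/3)*R1:  [     0  -11/3     21 ]
R3 <- R3 - (15/11)*R2:  [       0        0  -271/11 ]
Row echelon form:
[ -3      2       -6 ]
[  0  -11/3       21 ]
[  0      0  -271/11 ]
Nonzero rows / pivot columns: 3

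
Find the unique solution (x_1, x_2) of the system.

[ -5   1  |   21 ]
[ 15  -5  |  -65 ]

Forward elimination on [A|b]:
R2 <- R2 - (-3)*R1:  [  0  -2  -2 ]
Row echelon form:
[ -5   1  |  21 ]
[  0  -2  |  -2 ]
Back-substitution:
x_2 = (-2) / -2 = 1
x_1 = (21 - (1)*(1)) / -5 = -4

(-4, 1)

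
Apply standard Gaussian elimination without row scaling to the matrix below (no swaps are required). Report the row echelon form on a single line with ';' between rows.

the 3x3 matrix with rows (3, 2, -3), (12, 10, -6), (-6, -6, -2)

Forward elimination:
R2 <- R2 - (4)*R1:  [ 0  2  6 ]
R3 <- R3 - (-2)*R1:  [  0  -2  -8 ]
R3 <- R3 - (-1)*R2:  [  0   0  -2 ]
Row echelon form:
[ 3  2  -3 ]
[ 0  2   6 ]
[ 0  0  -2 ]

REF = [3 2 -3; 0 2 6; 0 0 -2]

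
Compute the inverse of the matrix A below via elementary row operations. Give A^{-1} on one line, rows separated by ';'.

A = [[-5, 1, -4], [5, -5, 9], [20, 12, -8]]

inverse = [17/20 1/2 11/80; -11/4 -3/2 -5/16; -2 -1 -1/4]

Gauss-Jordan on [A | I]:
R1 <- (1/-5)*R1:  [    1  -1/5   4/5  |  -1/5     0     0 ]
R2 <- R2 - (5)*R1:  [  0  -4   5  |   1   1   0 ]
R3 <- R3 - (20)*R1:  [   0   16  -24  |    4    0    1 ]
R2 <- (1/-4)*R2:  [    0     1  -5/4  |  -1/4  -1/4     0 ]
R1 <- R1 - (-1/5)*R2:  [     1      0  11/20  |   -1/4  -1/20      0 ]
R3 <- R3 - (16)*R2:  [  0   0  -4  |   8   4   1 ]
R3 <- (1/-4)*R3:  [    0     0     1  |    -2    -1  -1/4 ]
R1 <- R1 - (11/20)*R3:  [     1      0      0  |  17/20    1/2  11/80 ]
R2 <- R2 - (-5/4)*R3:  [     0      1      0  |  -11/4   -3/2  -5/16 ]
Right block of [I | A^{-1}] is the inverse:
[ 17/20   1/2  11/80 ]
[ -11/4  -3/2  -5/16 ]
[    -2    -1   -1/4 ]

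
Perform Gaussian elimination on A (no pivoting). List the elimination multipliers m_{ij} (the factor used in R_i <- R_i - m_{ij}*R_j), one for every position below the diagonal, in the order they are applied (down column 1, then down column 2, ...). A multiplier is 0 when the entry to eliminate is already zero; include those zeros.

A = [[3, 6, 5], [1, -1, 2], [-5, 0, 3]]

multipliers: 1/3, -5/3, -10/3

Forward elimination:
R2 <- R2 - (1/3)*R1:  [   0   -3  1/3 ]
R3 <- R3 - (-5/3)*R1:  [    0    10  34/3 ]
R3 <- R3 - (-10/3)*R2:  [     0      0  112/9 ]
Multipliers (in order of application): m_{21} = 1/3, m_{31} = -5/3, m_{32} = -10/3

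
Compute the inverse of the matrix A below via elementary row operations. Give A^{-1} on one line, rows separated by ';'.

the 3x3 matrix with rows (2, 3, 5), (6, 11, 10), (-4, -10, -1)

Gauss-Jordan on [A | I]:
R1 <- (1/2)*R1:  [   1  3/2  5/2  |  1/2    0    0 ]
R2 <- R2 - (6)*R1:  [  0   2  -5  |  -3   1   0 ]
R3 <- R3 - (-4)*R1:  [  0  -4   9  |   2   0   1 ]
R2 <- (1/2)*R2:  [    0     1  -5/2  |  -3/2   1/2     0 ]
R1 <- R1 - (3/2)*R2:  [    1     0  25/4  |  11/4  -3/4     0 ]
R3 <- R3 - (-4)*R2:  [  0   0  -1  |  -4   2   1 ]
R3 <- (1/-1)*R3:  [  0   0   1  |   4  -2  -1 ]
R1 <- R1 - (25/4)*R3:  [     1      0      0  |  -89/4   47/4   25/4 ]
R2 <- R2 - (-5/2)*R3:  [    0     1     0  |  17/2  -9/2  -5/2 ]
Right block of [I | A^{-1}] is the inverse:
[ -89/4  47/4  25/4 ]
[  17/2  -9/2  -5/2 ]
[     4    -2    -1 ]

inverse = [-89/4 47/4 25/4; 17/2 -9/2 -5/2; 4 -2 -1]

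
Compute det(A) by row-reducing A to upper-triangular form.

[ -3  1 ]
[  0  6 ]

det(A) = -18

Forward elimination:
Upper-triangular form:
[ -3  1 ]
[  0  6 ]
det(A) = (-1)^0 * (-3) * (6) = -18  (0 row swaps -> sign +1)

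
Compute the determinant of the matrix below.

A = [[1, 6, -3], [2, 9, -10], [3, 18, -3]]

Forward elimination:
R2 <- R2 - (2)*R1:  [  0  -3  -4 ]
R3 <- R3 - (3)*R1:  [ 0  0  6 ]
Upper-triangular form:
[ 1   6  -3 ]
[ 0  -3  -4 ]
[ 0   0   6 ]
det(A) = (-1)^0 * (1) * (-3) * (6) = -18  (0 row swaps -> sign +1)

det(A) = -18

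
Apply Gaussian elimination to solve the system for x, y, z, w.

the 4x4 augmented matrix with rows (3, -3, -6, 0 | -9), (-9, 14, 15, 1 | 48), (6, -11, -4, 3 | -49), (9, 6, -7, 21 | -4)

Forward elimination on [A|b]:
R2 <- R2 - (-3)*R1:  [  0   5  -3   1  21 ]
R3 <- R3 - (2)*R1:  [   0   -5    8    3  -31 ]
R4 <- R4 - (3)*R1:  [  0  15  11  21  23 ]
R3 <- R3 - (-1)*R2:  [   0    0    5    4  -10 ]
R4 <- R4 - (3)*R2:  [   0    0   20   18  -40 ]
R4 <- R4 - (4)*R3:  [ 0  0  0  2  0 ]
Row echelon form:
[ 3  -3  -6  0  |   -9 ]
[ 0   5  -3  1  |   21 ]
[ 0   0   5  4  |  -10 ]
[ 0   0   0  2  |    0 ]
Back-substitution:
w = (0) / 2 = 0
z = (-10 - (4)*(0)) / 5 = -2
y = (21 - (-3)*(-2) - (1)*(0)) / 5 = 3
x = (-9 - (-3)*(3) - (-6)*(-2)) / 3 = -4

(-4, 3, -2, 0)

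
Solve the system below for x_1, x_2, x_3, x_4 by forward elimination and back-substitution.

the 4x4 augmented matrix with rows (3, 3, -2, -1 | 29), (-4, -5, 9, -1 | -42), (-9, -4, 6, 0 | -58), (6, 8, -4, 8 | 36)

(4, 4, -1, -3)

Forward elimination on [A|b]:
R2 <- R2 - (-4/3)*R1:  [     0     -1   19/3   -7/3  -10/3 ]
R3 <- R3 - (-3)*R1:  [  0   5   0  -3  29 ]
R4 <- R4 - (2)*R1:  [   0    2    0   10  -22 ]
R3 <- R3 - (-5)*R2:  [     0      0   95/3  -44/3   37/3 ]
R4 <- R4 - (-2)*R2:  [     0      0   38/3   16/3  -86/3 ]
R4 <- R4 - (2/5)*R3:  [      0       0       0    56/5  -168/5 ]
Row echelon form:
[ 3   3    -2     -1  |      29 ]
[ 0  -1  19/3   -7/3  |   -10/3 ]
[ 0   0  95/3  -44/3  |    37/3 ]
[ 0   0     0   56/5  |  -168/5 ]
Back-substitution:
x_4 = (-168/5) / (56/5) = -3
x_3 = (37/3 - (-44/3)*(-3)) / (95/3) = -1
x_2 = (-10/3 - (19/3)*(-1) - (-7/3)*(-3)) / -1 = 4
x_1 = (29 - (3)*(4) - (-2)*(-1) - (-1)*(-3)) / 3 = 4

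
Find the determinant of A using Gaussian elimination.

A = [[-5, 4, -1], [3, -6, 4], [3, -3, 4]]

Forward elimination:
R2 <- R2 - (-3/5)*R1:  [     0  -18/5   17/5 ]
R3 <- R3 - (-3/5)*R1:  [    0  -3/5  17/5 ]
R3 <- R3 - (1/6)*R2:  [    0     0  17/6 ]
Upper-triangular form:
[ -5      4    -1 ]
[  0  -18/5  17/5 ]
[  0      0  17/6 ]
det(A) = (-1)^0 * (-5) * (-18/5) * (17/6) = 51  (0 row swaps -> sign +1)

det(A) = 51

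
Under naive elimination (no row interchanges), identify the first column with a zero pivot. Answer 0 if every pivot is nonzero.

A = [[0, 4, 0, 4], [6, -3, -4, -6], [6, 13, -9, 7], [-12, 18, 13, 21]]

Naive forward elimination:
Pivot entry (1,1) is zero but row 2 has 6 in column 1 -> naive elimination stops; a row interchange (e.g. R1 <-> R2) would be required here.

first zero-pivot column = 1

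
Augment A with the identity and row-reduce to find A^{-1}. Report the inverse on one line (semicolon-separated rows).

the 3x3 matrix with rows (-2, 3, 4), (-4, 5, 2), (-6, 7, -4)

Gauss-Jordan on [A | I]:
R1 <- (1/-2)*R1:  [    1  -3/2    -2  |  -1/2     0     0 ]
R2 <- R2 - (-4)*R1:  [  0  -1  -6  |  -2   1   0 ]
R3 <- R3 - (-6)*R1:  [   0   -2  -16  |   -3    0    1 ]
R2 <- (1/-1)*R2:  [  0   1   6  |   2  -1   0 ]
R1 <- R1 - (-3/2)*R2:  [    1     0     7  |   5/2  -3/2     0 ]
R3 <- R3 - (-2)*R2:  [  0   0  -4  |   1  -2   1 ]
R3 <- (1/-4)*R3:  [    0     0     1  |  -1/4   1/2  -1/4 ]
R1 <- R1 - (7)*R3:  [    1     0     0  |  17/4    -5   7/4 ]
R2 <- R2 - (6)*R3:  [   0    1    0  |  7/2   -4  3/2 ]
Right block of [I | A^{-1}] is the inverse:
[ 17/4   -5   7/4 ]
[  7/2   -4   3/2 ]
[ -1/4  1/2  -1/4 ]

inverse = [17/4 -5 7/4; 7/2 -4 3/2; -1/4 1/2 -1/4]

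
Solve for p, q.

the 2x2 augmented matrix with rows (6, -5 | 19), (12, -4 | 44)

(4, 1)

Forward elimination on [A|b]:
R2 <- R2 - (2)*R1:  [ 0  6  6 ]
Row echelon form:
[ 6  -5  |  19 ]
[ 0   6  |   6 ]
Back-substitution:
q = (6) / 6 = 1
p = (19 - (-5)*(1)) / 6 = 4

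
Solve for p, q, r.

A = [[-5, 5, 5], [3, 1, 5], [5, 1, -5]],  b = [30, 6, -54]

Forward elimination on [A|b]:
R2 <- R2 - (-3/5)*R1:  [  0   4   8  24 ]
R3 <- R3 - (-1)*R1:  [   0    6    0  -24 ]
R3 <- R3 - (3/2)*R2:  [   0    0  -12  -60 ]
Row echelon form:
[ -5  5    5  |   30 ]
[  0  4    8  |   24 ]
[  0  0  -12  |  -60 ]
Back-substitution:
r = (-60) / -12 = 5
q = (24 - (8)*(5)) / 4 = -4
p = (30 - (5)*(-4) - (5)*(5)) / -5 = -5

(-5, -4, 5)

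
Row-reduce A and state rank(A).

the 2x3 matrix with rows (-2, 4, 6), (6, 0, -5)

Row reduction:
R2 <- R2 - (-3)*R1:  [  0  12  13 ]
Row echelon form:
[ -2   4   6 ]
[  0  12  13 ]
Nonzero rows / pivot columns: 2

rank(A) = 2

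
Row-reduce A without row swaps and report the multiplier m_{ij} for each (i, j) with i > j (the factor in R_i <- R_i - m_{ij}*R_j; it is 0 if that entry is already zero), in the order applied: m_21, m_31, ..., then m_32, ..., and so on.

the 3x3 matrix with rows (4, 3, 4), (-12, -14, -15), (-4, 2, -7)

multipliers: -3, -1, -1

Forward elimination:
R2 <- R2 - (-3)*R1:  [  0  -5  -3 ]
R3 <- R3 - (-1)*R1:  [  0   5  -3 ]
R3 <- R3 - (-1)*R2:  [  0   0  -6 ]
Multipliers (in order of application): m_{21} = -3, m_{31} = -1, m_{32} = -1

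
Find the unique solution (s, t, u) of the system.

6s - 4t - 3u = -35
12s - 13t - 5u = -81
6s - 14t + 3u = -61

Forward elimination on [A|b]:
R2 <- R2 - (2)*R1:  [   0   -5    1  -11 ]
R3 <- R3 - (1)*R1:  [   0  -10    6  -26 ]
R3 <- R3 - (2)*R2:  [  0   0   4  -4 ]
Row echelon form:
[ 6  -4  -3  |  -35 ]
[ 0  -5   1  |  -11 ]
[ 0   0   4  |   -4 ]
Back-substitution:
u = (-4) / 4 = -1
t = (-11 - (1)*(-1)) / -5 = 2
s = (-35 - (-4)*(2) - (-3)*(-1)) / 6 = -5

(-5, 2, -1)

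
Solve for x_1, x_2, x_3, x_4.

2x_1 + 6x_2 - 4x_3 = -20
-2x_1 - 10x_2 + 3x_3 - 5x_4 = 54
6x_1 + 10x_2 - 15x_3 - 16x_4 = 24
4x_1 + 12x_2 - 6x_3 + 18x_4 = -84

Forward elimination on [A|b]:
R2 <- R2 - (-1)*R1:  [  0  -4  -1  -5  34 ]
R3 <- R3 - (3)*R1:  [   0   -8   -3  -16   84 ]
R4 <- R4 - (2)*R1:  [   0    0    2   18  -44 ]
R3 <- R3 - (2)*R2:  [  0   0  -1  -6  16 ]
R4 <- R4 - (-2)*R3:  [   0    0    0    6  -12 ]
Row echelon form:
[ 2   6  -4   0  |  -20 ]
[ 0  -4  -1  -5  |   34 ]
[ 0   0  -1  -6  |   16 ]
[ 0   0   0   6  |  -12 ]
Back-substitution:
x_4 = (-12) / 6 = -2
x_3 = (16 - (-6)*(-2)) / -1 = -4
x_2 = (34 - (-1)*(-4) - (-5)*(-2)) / -4 = -5
x_1 = (-20 - (6)*(-5) - (-4)*(-4)) / 2 = -3

(-3, -5, -4, -2)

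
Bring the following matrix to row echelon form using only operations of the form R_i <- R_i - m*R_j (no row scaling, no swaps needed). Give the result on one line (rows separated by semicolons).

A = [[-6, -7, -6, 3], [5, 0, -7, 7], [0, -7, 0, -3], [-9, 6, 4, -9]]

Forward elimination:
R2 <- R2 - (-5/6)*R1:  [     0  -35/6    -12   19/2 ]
R4 <- R4 - (3/2)*R1:  [     0   33/2     13  -27/2 ]
R3 <- R3 - (6/5)*R2:  [     0      0   72/5  -72/5 ]
R4 <- R4 - (-99/35)*R2:  [       0        0  -733/35   468/35 ]
R4 <- R4 - (-733/504)*R3:  [     0      0      0  -53/7 ]
Row echelon form:
[ -6     -7    -6      3 ]
[  0  -35/6   -12   19/2 ]
[  0      0  72/5  -72/5 ]
[  0      0     0  -53/7 ]

REF = [-6 -7 -6 3; 0 -35/6 -12 19/2; 0 0 72/5 -72/5; 0 0 0 -53/7]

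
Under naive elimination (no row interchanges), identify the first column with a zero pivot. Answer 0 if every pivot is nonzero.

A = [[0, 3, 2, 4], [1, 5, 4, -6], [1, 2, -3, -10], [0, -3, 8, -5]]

first zero-pivot column = 1

Naive forward elimination:
Pivot entry (1,1) is zero but row 2 has 1 in column 1 -> naive elimination stops; a row interchange (e.g. R1 <-> R2) would be required here.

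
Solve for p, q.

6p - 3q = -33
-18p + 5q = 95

Forward elimination on [A|b]:
R2 <- R2 - (-3)*R1:  [  0  -4  -4 ]
Row echelon form:
[ 6  -3  |  -33 ]
[ 0  -4  |   -4 ]
Back-substitution:
q = (-4) / -4 = 1
p = (-33 - (-3)*(1)) / 6 = -5

(-5, 1)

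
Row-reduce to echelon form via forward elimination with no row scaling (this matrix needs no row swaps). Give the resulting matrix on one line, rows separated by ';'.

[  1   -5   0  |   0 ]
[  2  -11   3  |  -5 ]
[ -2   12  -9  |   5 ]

REF = [1 -5 0 0; 0 -1 3 -5; 0 0 -3 -5]

Forward elimination:
R2 <- R2 - (2)*R1:  [  0  -1   3  -5 ]
R3 <- R3 - (-2)*R1:  [  0   2  -9   5 ]
R3 <- R3 - (-2)*R2:  [  0   0  -3  -5 ]
Row echelon form:
[ 1  -5   0  |   0 ]
[ 0  -1   3  |  -5 ]
[ 0   0  -3  |  -5 ]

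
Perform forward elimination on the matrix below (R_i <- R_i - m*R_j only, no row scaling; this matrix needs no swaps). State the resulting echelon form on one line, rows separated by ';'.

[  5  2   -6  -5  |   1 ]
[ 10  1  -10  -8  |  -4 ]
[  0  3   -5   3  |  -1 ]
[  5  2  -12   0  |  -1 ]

REF = [5 2 -6 -5 1; 0 -3 2 2 -6; 0 0 -3 5 -7; 0 0 0 -5 12]

Forward elimination:
R2 <- R2 - (2)*R1:  [  0  -3   2   2  -6 ]
R4 <- R4 - (1)*R1:  [  0   0  -6   5  -2 ]
R3 <- R3 - (-1)*R2:  [  0   0  -3   5  -7 ]
R4 <- R4 - (2)*R3:  [  0   0   0  -5  12 ]
Row echelon form:
[ 5   2  -6  -5  |   1 ]
[ 0  -3   2   2  |  -6 ]
[ 0   0  -3   5  |  -7 ]
[ 0   0   0  -5  |  12 ]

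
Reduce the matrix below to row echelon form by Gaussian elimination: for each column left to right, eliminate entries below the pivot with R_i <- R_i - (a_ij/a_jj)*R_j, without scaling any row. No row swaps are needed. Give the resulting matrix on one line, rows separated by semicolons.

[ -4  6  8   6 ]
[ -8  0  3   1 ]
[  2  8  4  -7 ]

REF = [-4 6 8 6; 0 -12 -13 -11; 0 0 -47/12 -169/12]

Forward elimination:
R2 <- R2 - (2)*R1:  [   0  -12  -13  -11 ]
R3 <- R3 - (-1/2)*R1:  [  0  11   8  -4 ]
R3 <- R3 - (-11/12)*R2:  [       0        0   -47/12  -169/12 ]
Row echelon form:
[ -4    6       8        6 ]
[  0  -12     -13      -11 ]
[  0    0  -47/12  -169/12 ]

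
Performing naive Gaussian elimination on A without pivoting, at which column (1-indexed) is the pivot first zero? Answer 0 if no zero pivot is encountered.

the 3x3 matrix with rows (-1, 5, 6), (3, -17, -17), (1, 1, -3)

first zero-pivot column = 0

Naive forward elimination:
R2 <- R2 - (-3)*R1:  [  0  -2   1 ]
R3 <- R3 - (-1)*R1:  [ 0  6  3 ]
R3 <- R3 - (-3)*R2:  [ 0  0  6 ]
All pivots nonzero; naive elimination completes without hitting a zero pivot.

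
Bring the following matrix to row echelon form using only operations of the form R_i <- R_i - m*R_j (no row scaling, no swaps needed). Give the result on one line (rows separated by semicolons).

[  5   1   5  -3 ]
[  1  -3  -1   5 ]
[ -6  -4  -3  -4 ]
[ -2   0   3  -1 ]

REF = [5 1 5 -3; 0 -16/5 -2 28/5; 0 0 19/4 -25/2; 0 0 0 11]

Forward elimination:
R2 <- R2 - (1/5)*R1:  [     0  -16/5     -2   28/5 ]
R3 <- R3 - (-6/5)*R1:  [     0  -14/5      3  -38/5 ]
R4 <- R4 - (-2/5)*R1:  [     0    2/5      5  -11/5 ]
R3 <- R3 - (7/8)*R2:  [     0      0   19/4  -25/2 ]
R4 <- R4 - (-1/8)*R2:  [    0     0  19/4  -3/2 ]
R4 <- R4 - (1)*R3:  [  0   0   0  11 ]
Row echelon form:
[ 5      1     5     -3 ]
[ 0  -16/5    -2   28/5 ]
[ 0      0  19/4  -25/2 ]
[ 0      0     0     11 ]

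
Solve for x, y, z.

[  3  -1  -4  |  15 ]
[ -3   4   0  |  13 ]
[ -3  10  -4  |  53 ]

Forward elimination on [A|b]:
R2 <- R2 - (-1)*R1:  [  0   3  -4  28 ]
R3 <- R3 - (-1)*R1:  [  0   9  -8  68 ]
R3 <- R3 - (3)*R2:  [   0    0    4  -16 ]
Row echelon form:
[ 3  -1  -4  |   15 ]
[ 0   3  -4  |   28 ]
[ 0   0   4  |  -16 ]
Back-substitution:
z = (-16) / 4 = -4
y = (28 - (-4)*(-4)) / 3 = 4
x = (15 - (-1)*(4) - (-4)*(-4)) / 3 = 1

(1, 4, -4)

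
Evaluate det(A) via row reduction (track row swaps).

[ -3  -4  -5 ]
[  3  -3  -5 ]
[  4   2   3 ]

Forward elimination:
R2 <- R2 - (-1)*R1:  [   0   -7  -10 ]
R3 <- R3 - (-4/3)*R1:  [     0  -10/3  -11/3 ]
R3 <- R3 - (10/21)*R2:  [     0      0  23/21 ]
Upper-triangular form:
[ -3  -4     -5 ]
[  0  -7    -10 ]
[  0   0  23/21 ]
det(A) = (-1)^0 * (-3) * (-7) * (23/21) = 23  (0 row swaps -> sign +1)

det(A) = 23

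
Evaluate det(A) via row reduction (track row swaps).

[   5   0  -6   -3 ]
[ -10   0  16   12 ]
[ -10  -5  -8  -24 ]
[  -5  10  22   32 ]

Forward elimination:
R2 <- R2 - (-2)*R1:  [ 0  0  4  6 ]
R3 <- R3 - (-2)*R1:  [   0   -5  -20  -30 ]
R4 <- R4 - (-1)*R1:  [  0  10  16  29 ]
R2 <-> R3   (pivot in column 2 was zero)
[ 5   0   -6   -3 ]
[ 0  -5  -20  -30 ]
[ 0   0    4    6 ]
[ 0  10   16   29 ]
R4 <- R4 - (-2)*R2:  [   0    0  -24  -31 ]
R4 <- R4 - (-6)*R3:  [ 0  0  0  5 ]
Upper-triangular form:
[ 5   0   -6   -3 ]
[ 0  -5  -20  -30 ]
[ 0   0    4    6 ]
[ 0   0    0    5 ]
det(A) = (-1)^1 * (5) * (-5) * (4) * (5) = 500  (1 row swap -> sign -1)

det(A) = 500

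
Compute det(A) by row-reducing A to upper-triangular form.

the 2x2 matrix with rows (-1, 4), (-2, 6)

det(A) = 2

Forward elimination:
R2 <- R2 - (2)*R1:  [  0  -2 ]
Upper-triangular form:
[ -1   4 ]
[  0  -2 ]
det(A) = (-1)^0 * (-1) * (-2) = 2  (0 row swaps -> sign +1)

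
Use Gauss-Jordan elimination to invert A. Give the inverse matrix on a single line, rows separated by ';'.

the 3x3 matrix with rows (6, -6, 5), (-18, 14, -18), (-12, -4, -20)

inverse = [22/3 35/12 -19/24; 3 5/4 -3/8; -5 -2 1/2]

Gauss-Jordan on [A | I]:
R1 <- (1/6)*R1:  [   1   -1  5/6  |  1/6    0    0 ]
R2 <- R2 - (-18)*R1:  [  0  -4  -3  |   3   1   0 ]
R3 <- R3 - (-12)*R1:  [   0  -16  -10  |    2    0    1 ]
R2 <- (1/-4)*R2:  [    0     1   3/4  |  -3/4  -1/4     0 ]
R1 <- R1 - (-1)*R2:  [     1      0  19/12  |  -7/12   -1/4      0 ]
R3 <- R3 - (-16)*R2:  [   0    0    2  |  -10   -4    1 ]
R3 <- (1/2)*R3:  [   0    0    1  |   -5   -2  1/2 ]
R1 <- R1 - (19/12)*R3:  [      1       0       0  |    22/3   35/12  -19/24 ]
R2 <- R2 - (3/4)*R3:  [    0     1     0  |     3   5/4  -3/8 ]
Right block of [I | A^{-1}] is the inverse:
[ 22/3  35/12  -19/24 ]
[    3    5/4    -3/8 ]
[   -5     -2     1/2 ]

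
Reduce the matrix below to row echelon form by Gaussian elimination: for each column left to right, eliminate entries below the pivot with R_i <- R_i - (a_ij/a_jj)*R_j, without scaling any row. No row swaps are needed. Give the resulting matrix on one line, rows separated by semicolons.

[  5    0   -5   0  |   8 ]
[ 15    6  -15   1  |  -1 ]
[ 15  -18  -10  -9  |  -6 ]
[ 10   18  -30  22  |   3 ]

Forward elimination:
R2 <- R2 - (3)*R1:  [   0    6    0    1  -25 ]
R3 <- R3 - (3)*R1:  [   0  -18    5   -9  -30 ]
R4 <- R4 - (2)*R1:  [   0   18  -20   22  -13 ]
R3 <- R3 - (-3)*R2:  [    0     0     5    -6  -105 ]
R4 <- R4 - (3)*R2:  [   0    0  -20   19   62 ]
R4 <- R4 - (-4)*R3:  [    0     0     0    -5  -358 ]
Row echelon form:
[ 5  0  -5   0  |     8 ]
[ 0  6   0   1  |   -25 ]
[ 0  0   5  -6  |  -105 ]
[ 0  0   0  -5  |  -358 ]

REF = [5 0 -5 0 8; 0 6 0 1 -25; 0 0 5 -6 -105; 0 0 0 -5 -358]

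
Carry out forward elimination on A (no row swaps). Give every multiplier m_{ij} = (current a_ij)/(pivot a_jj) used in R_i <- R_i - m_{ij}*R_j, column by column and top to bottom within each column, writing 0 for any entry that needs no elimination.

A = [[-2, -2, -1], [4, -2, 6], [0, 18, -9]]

Forward elimination:
R2 <- R2 - (-2)*R1:  [  0  -6   4 ]
R3: entry in column 1 is already 0 -> m_{31} = 0 (no row operation needed)
R3 <- R3 - (-3)*R2:  [ 0  0  3 ]
Multipliers (in order of application): m_{21} = -2, m_{31} = 0, m_{32} = -3

multipliers: -2, 0, -3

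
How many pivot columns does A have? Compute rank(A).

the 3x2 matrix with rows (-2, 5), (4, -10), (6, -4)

Row reduction:
R2 <- R2 - (-2)*R1:  [ 0  0 ]
R3 <- R3 - (-3)*R1:  [  0  11 ]
R2 <-> R3   (pivot in column 2 was zero)
[ -2   5 ]
[  0  11 ]
[  0   0 ]
Row echelon form:
[ -2   5 ]
[  0  11 ]
[  0   0 ]
Nonzero rows / pivot columns: 2

rank(A) = 2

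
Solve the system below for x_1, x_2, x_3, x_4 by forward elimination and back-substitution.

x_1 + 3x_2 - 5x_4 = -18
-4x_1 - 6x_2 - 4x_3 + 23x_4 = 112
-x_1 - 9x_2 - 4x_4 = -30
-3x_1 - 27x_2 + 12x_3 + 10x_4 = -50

Forward elimination on [A|b]:
R2 <- R2 - (-4)*R1:  [  0   6  -4   3  40 ]
R3 <- R3 - (-1)*R1:  [   0   -6    0   -9  -48 ]
R4 <- R4 - (-3)*R1:  [    0   -18    12    -5  -104 ]
R3 <- R3 - (-1)*R2:  [  0   0  -4  -6  -8 ]
R4 <- R4 - (-3)*R2:  [  0   0   0   4  16 ]
Row echelon form:
[ 1  3   0  -5  |  -18 ]
[ 0  6  -4   3  |   40 ]
[ 0  0  -4  -6  |   -8 ]
[ 0  0   0   4  |   16 ]
Back-substitution:
x_4 = (16) / 4 = 4
x_3 = (-8 - (-6)*(4)) / -4 = -4
x_2 = (40 - (-4)*(-4) - (3)*(4)) / 6 = 2
x_1 = (-18 - (3)*(2) - (-5)*(4)) / 1 = -4

(-4, 2, -4, 4)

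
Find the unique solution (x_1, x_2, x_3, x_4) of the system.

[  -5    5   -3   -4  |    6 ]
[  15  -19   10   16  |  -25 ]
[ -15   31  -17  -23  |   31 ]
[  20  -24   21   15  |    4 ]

Forward elimination on [A|b]:
R2 <- R2 - (-3)*R1:  [  0  -4   1   4  -7 ]
R3 <- R3 - (3)*R1:  [   0   16   -8  -11   13 ]
R4 <- R4 - (-4)*R1:  [  0  -4   9  -1  28 ]
R3 <- R3 - (-4)*R2:  [   0    0   -4    5  -15 ]
R4 <- R4 - (1)*R2:  [  0   0   8  -5  35 ]
R4 <- R4 - (-2)*R3:  [ 0  0  0  5  5 ]
Row echelon form:
[ -5   5  -3  -4  |    6 ]
[  0  -4   1   4  |   -7 ]
[  0   0  -4   5  |  -15 ]
[  0   0   0   5  |    5 ]
Back-substitution:
x_4 = (5) / 5 = 1
x_3 = (-15 - (5)*(1)) / -4 = 5
x_2 = (-7 - (1)*(5) - (4)*(1)) / -4 = 4
x_1 = (6 - (5)*(4) - (-3)*(5) - (-4)*(1)) / -5 = -1

(-1, 4, 5, 1)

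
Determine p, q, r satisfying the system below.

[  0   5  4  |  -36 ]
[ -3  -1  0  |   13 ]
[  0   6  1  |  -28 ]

(-3, -4, -4)

Forward elimination on [A|b]:
R1 <-> R2   (pivot in column 1 was zero)
[ -3  -1  0   13 ]
[  0   5  4  -36 ]
[  0   6  1  -28 ]
R3 <- R3 - (6/5)*R2:  [     0      0  -19/5   76/5 ]
Row echelon form:
[ -3  -1      0  |    13 ]
[  0   5      4  |   -36 ]
[  0   0  -19/5  |  76/5 ]
Back-substitution:
r = (76/5) / (-19/5) = -4
q = (-36 - (4)*(-4)) / 5 = -4
p = (13 - (-1)*(-4)) / -3 = -3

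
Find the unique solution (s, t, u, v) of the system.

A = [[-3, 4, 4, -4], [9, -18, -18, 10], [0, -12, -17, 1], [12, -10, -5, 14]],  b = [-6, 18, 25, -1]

(2, 5, -5, 0)

Forward elimination on [A|b]:
R2 <- R2 - (-3)*R1:  [  0  -6  -6  -2   0 ]
R4 <- R4 - (-4)*R1:  [   0    6   11   -2  -25 ]
R3 <- R3 - (2)*R2:  [  0   0  -5   5  25 ]
R4 <- R4 - (-1)*R2:  [   0    0    5   -4  -25 ]
R4 <- R4 - (-1)*R3:  [ 0  0  0  1  0 ]
Row echelon form:
[ -3   4   4  -4  |  -6 ]
[  0  -6  -6  -2  |   0 ]
[  0   0  -5   5  |  25 ]
[  0   0   0   1  |   0 ]
Back-substitution:
v = (0) / 1 = 0
u = (25 - (5)*(0)) / -5 = -5
t = (0 - (-6)*(-5) - (-2)*(0)) / -6 = 5
s = (-6 - (4)*(5) - (4)*(-5) - (-4)*(0)) / -3 = 2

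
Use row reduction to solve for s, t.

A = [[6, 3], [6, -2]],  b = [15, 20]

Forward elimination on [A|b]:
R2 <- R2 - (1)*R1:  [  0  -5   5 ]
Row echelon form:
[ 6   3  |  15 ]
[ 0  -5  |   5 ]
Back-substitution:
t = (5) / -5 = -1
s = (15 - (3)*(-1)) / 6 = 3

(3, -1)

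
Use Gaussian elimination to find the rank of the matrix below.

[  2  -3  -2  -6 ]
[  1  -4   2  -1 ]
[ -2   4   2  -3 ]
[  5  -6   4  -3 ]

rank(A) = 4

Row reduction:
R2 <- R2 - (1/2)*R1:  [    0  -5/2     3     2 ]
R3 <- R3 - (-1)*R1:  [  0   1   0  -9 ]
R4 <- R4 - (5/2)*R1:  [   0  3/2    9   12 ]
R3 <- R3 - (-2/5)*R2:  [     0      0    6/5  -41/5 ]
R4 <- R4 - (-3/5)*R2:  [    0     0  54/5  66/5 ]
R4 <- R4 - (9)*R3:  [  0   0   0  87 ]
Row echelon form:
[ 2    -3   -2     -6 ]
[ 0  -5/2    3      2 ]
[ 0     0  6/5  -41/5 ]
[ 0     0    0     87 ]
Nonzero rows / pivot columns: 4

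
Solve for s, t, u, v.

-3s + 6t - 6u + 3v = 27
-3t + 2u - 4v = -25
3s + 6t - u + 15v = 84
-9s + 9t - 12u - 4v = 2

Forward elimination on [A|b]:
R3 <- R3 - (-1)*R1:  [   0   12   -7   18  111 ]
R4 <- R4 - (3)*R1:  [   0   -9    6  -13  -79 ]
R3 <- R3 - (-4)*R2:  [  0   0   1   2  11 ]
R4 <- R4 - (3)*R2:  [  0   0   0  -1  -4 ]
Row echelon form:
[ -3   6  -6   3  |   27 ]
[  0  -3   2  -4  |  -25 ]
[  0   0   1   2  |   11 ]
[  0   0   0  -1  |   -4 ]
Back-substitution:
v = (-4) / -1 = 4
u = (11 - (2)*(4)) / 1 = 3
t = (-25 - (2)*(3) - (-4)*(4)) / -3 = 5
s = (27 - (6)*(5) - (-6)*(3) - (3)*(4)) / -3 = -1

(-1, 5, 3, 4)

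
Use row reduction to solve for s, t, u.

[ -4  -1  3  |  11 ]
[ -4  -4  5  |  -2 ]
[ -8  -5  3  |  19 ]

Forward elimination on [A|b]:
R2 <- R2 - (1)*R1:  [   0   -3    2  -13 ]
R3 <- R3 - (2)*R1:  [  0  -3  -3  -3 ]
R3 <- R3 - (1)*R2:  [  0   0  -5  10 ]
Row echelon form:
[ -4  -1   3  |   11 ]
[  0  -3   2  |  -13 ]
[  0   0  -5  |   10 ]
Back-substitution:
u = (10) / -5 = -2
t = (-13 - (2)*(-2)) / -3 = 3
s = (11 - (-1)*(3) - (3)*(-2)) / -4 = -5

(-5, 3, -2)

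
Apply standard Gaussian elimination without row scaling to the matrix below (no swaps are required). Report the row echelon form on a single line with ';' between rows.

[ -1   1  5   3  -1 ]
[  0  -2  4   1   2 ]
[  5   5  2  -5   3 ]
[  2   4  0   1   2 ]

Forward elimination:
R3 <- R3 - (-5)*R1:  [  0  10  27  10  -2 ]
R4 <- R4 - (-2)*R1:  [  0   6  10   7   0 ]
R3 <- R3 - (-5)*R2:  [  0   0  47  15   8 ]
R4 <- R4 - (-3)*R2:  [  0   0  22  10   6 ]
R4 <- R4 - (22/47)*R3:  [      0       0       0  140/47  106/47 ]
Row echelon form:
[ -1   1   5       3      -1 ]
[  0  -2   4       1       2 ]
[  0   0  47      15       8 ]
[  0   0   0  140/47  106/47 ]

REF = [-1 1 5 3 -1; 0 -2 4 1 2; 0 0 47 15 8; 0 0 0 140/47 106/47]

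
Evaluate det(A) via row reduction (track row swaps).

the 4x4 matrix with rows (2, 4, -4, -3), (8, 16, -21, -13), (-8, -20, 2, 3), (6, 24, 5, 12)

det(A) = 40

Forward elimination:
R2 <- R2 - (4)*R1:  [  0   0  -5  -1 ]
R3 <- R3 - (-4)*R1:  [   0   -4  -14   -9 ]
R4 <- R4 - (3)*R1:  [  0  12  17  21 ]
R2 <-> R3   (pivot in column 2 was zero)
[ 2   4   -4  -3 ]
[ 0  -4  -14  -9 ]
[ 0   0   -5  -1 ]
[ 0  12   17  21 ]
R4 <- R4 - (-3)*R2:  [   0    0  -25   -6 ]
R4 <- R4 - (5)*R3:  [  0   0   0  -1 ]
Upper-triangular form:
[ 2   4   -4  -3 ]
[ 0  -4  -14  -9 ]
[ 0   0   -5  -1 ]
[ 0   0    0  -1 ]
det(A) = (-1)^1 * (2) * (-4) * (-5) * (-1) = 40  (1 row swap -> sign -1)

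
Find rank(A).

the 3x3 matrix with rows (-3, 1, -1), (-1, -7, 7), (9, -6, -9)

Row reduction:
R2 <- R2 - (1/3)*R1:  [     0  -22/3   22/3 ]
R3 <- R3 - (-3)*R1:  [   0   -3  -12 ]
R3 <- R3 - (9/22)*R2:  [   0    0  -15 ]
Row echelon form:
[ -3      1    -1 ]
[  0  -22/3  22/3 ]
[  0      0   -15 ]
Nonzero rows / pivot columns: 3

rank(A) = 3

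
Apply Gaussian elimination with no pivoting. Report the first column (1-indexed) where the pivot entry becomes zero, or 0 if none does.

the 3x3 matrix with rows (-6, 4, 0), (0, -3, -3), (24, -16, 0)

first zero-pivot column = 3

Naive forward elimination:
R3 <- R3 - (-4)*R1:  [ 0  0  0 ]
Matrix at this point:
[ -6   4   0 ]
[  0  -3  -3 ]
[  0   0   0 ]
Pivot entry (3,3) in the last row is zero and there are no rows below to swap with -> zero pivot in column 3 (A is singular).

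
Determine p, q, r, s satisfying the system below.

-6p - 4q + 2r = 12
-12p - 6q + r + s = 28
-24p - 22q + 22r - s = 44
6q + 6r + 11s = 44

(-2, 0, 0, 4)

Forward elimination on [A|b]:
R2 <- R2 - (2)*R1:  [  0   2  -3   1   4 ]
R3 <- R3 - (4)*R1:  [  0  -6  14  -1  -4 ]
R3 <- R3 - (-3)*R2:  [ 0  0  5  2  8 ]
R4 <- R4 - (3)*R2:  [  0   0  15   8  32 ]
R4 <- R4 - (3)*R3:  [ 0  0  0  2  8 ]
Row echelon form:
[ -6  -4   2  0  |  12 ]
[  0   2  -3  1  |   4 ]
[  0   0   5  2  |   8 ]
[  0   0   0  2  |   8 ]
Back-substitution:
s = (8) / 2 = 4
r = (8 - (2)*(4)) / 5 = 0
q = (4 - (-3)*(0) - (1)*(4)) / 2 = 0
p = (12 - (-4)*(0) - (2)*(0)) / -6 = -2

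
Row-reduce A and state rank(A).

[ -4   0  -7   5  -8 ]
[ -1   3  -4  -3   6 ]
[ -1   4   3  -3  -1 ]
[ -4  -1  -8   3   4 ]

Row reduction:
R2 <- R2 - (1/4)*R1:  [     0      3   -9/4  -17/4      8 ]
R3 <- R3 - (1/4)*R1:  [     0      4   19/4  -17/4      1 ]
R4 <- R4 - (1)*R1:  [  0  -1  -1  -2  12 ]
R3 <- R3 - (4/3)*R2:  [     0      0   31/4  17/12  -29/3 ]
R4 <- R4 - (-1/3)*R2:  [      0       0    -7/4  -41/12    44/3 ]
R4 <- R4 - (-7/31)*R3:  [      0       0       0  -96/31  387/31 ]
Row echelon form:
[ -4  0    -7       5      -8 ]
[  0  3  -9/4   -17/4       8 ]
[  0  0  31/4   17/12   -29/3 ]
[  0  0     0  -96/31  387/31 ]
Nonzero rows / pivot columns: 4

rank(A) = 4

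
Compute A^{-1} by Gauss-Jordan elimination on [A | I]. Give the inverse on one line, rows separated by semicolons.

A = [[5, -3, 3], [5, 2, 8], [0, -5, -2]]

inverse = [12/25 -7/25 -2/5; 2/15 -2/15 -1/3; -1/3 1/3 1/3]

Gauss-Jordan on [A | I]:
R1 <- (1/5)*R1:  [    1  -3/5   3/5  |   1/5     0     0 ]
R2 <- R2 - (5)*R1:  [  0   5   5  |  -1   1   0 ]
R2 <- (1/5)*R2:  [    0     1     1  |  -1/5   1/5     0 ]
R1 <- R1 - (-3/5)*R2:  [    1     0   6/5  |  2/25  3/25     0 ]
R3 <- R3 - (-5)*R2:  [  0   0   3  |  -1   1   1 ]
R3 <- (1/3)*R3:  [    0     0     1  |  -1/3   1/3   1/3 ]
R1 <- R1 - (6/5)*R3:  [     1      0      0  |  12/25  -7/25   -2/5 ]
R2 <- R2 - (1)*R3:  [     0      1      0  |   2/15  -2/15   -1/3 ]
Right block of [I | A^{-1}] is the inverse:
[ 12/25  -7/25  -2/5 ]
[  2/15  -2/15  -1/3 ]
[  -1/3    1/3   1/3 ]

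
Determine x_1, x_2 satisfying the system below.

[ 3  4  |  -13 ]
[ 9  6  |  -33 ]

(-3, -1)

Forward elimination on [A|b]:
R2 <- R2 - (3)*R1:  [  0  -6   6 ]
Row echelon form:
[ 3   4  |  -13 ]
[ 0  -6  |    6 ]
Back-substitution:
x_2 = (6) / -6 = -1
x_1 = (-13 - (4)*(-1)) / 3 = -3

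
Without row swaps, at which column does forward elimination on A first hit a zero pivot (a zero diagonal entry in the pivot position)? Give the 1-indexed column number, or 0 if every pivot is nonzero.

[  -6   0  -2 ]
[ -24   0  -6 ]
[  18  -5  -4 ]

first zero-pivot column = 2

Naive forward elimination:
R2 <- R2 - (4)*R1:  [ 0  0  2 ]
R3 <- R3 - (-3)*R1:  [   0   -5  -10 ]
Matrix at this point:
[ -6   0   -2 ]
[  0   0    2 ]
[  0  -5  -10 ]
Pivot entry (2,2) is zero but row 3 has -5 in column 2 -> naive elimination stops; a row interchange (e.g. R2 <-> R3) would be required here.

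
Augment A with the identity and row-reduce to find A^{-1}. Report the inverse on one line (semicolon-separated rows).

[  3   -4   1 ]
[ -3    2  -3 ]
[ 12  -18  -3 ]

Gauss-Jordan on [A | I]:
R1 <- (1/3)*R1:  [    1  -4/3   1/3  |   1/3     0     0 ]
R2 <- R2 - (-3)*R1:  [  0  -2  -2  |   1   1   0 ]
R3 <- R3 - (12)*R1:  [  0  -2  -7  |  -4   0   1 ]
R2 <- (1/-2)*R2:  [    0     1     1  |  -1/2  -1/2     0 ]
R1 <- R1 - (-4/3)*R2:  [    1     0   5/3  |  -1/3  -2/3     0 ]
R3 <- R3 - (-2)*R2:  [  0   0  -5  |  -5  -1   1 ]
R3 <- (1/-5)*R3:  [    0     0     1  |     1   1/5  -1/5 ]
R1 <- R1 - (5/3)*R3:  [   1    0    0  |   -2   -1  1/3 ]
R2 <- R2 - (1)*R3:  [     0      1      0  |   -3/2  -7/10    1/5 ]
Right block of [I | A^{-1}] is the inverse:
[   -2     -1   1/3 ]
[ -3/2  -7/10   1/5 ]
[    1    1/5  -1/5 ]

inverse = [-2 -1 1/3; -3/2 -7/10 1/5; 1 1/5 -1/5]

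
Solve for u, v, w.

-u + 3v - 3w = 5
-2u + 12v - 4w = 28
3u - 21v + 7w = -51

(4, 3, 0)

Forward elimination on [A|b]:
R2 <- R2 - (2)*R1:  [  0   6   2  18 ]
R3 <- R3 - (-3)*R1:  [   0  -12   -2  -36 ]
R3 <- R3 - (-2)*R2:  [ 0  0  2  0 ]
Row echelon form:
[ -1  3  -3  |   5 ]
[  0  6   2  |  18 ]
[  0  0   2  |   0 ]
Back-substitution:
w = (0) / 2 = 0
v = (18 - (2)*(0)) / 6 = 3
u = (5 - (3)*(3) - (-3)*(0)) / -1 = 4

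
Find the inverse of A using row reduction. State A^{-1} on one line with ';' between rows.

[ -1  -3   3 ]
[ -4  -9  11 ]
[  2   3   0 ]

Gauss-Jordan on [A | I]:
R1 <- (1/-1)*R1:  [  1   3  -3  |  -1   0   0 ]
R2 <- R2 - (-4)*R1:  [  0   3  -1  |  -4   1   0 ]
R3 <- R3 - (2)*R1:  [  0  -3   6  |   2   0   1 ]
R2 <- (1/3)*R2:  [    0     1  -1/3  |  -4/3   1/3     0 ]
R1 <- R1 - (3)*R2:  [  1   0  -2  |   3  -1   0 ]
R3 <- R3 - (-3)*R2:  [  0   0   5  |  -2   1   1 ]
R3 <- (1/5)*R3:  [    0     0     1  |  -2/5   1/5   1/5 ]
R1 <- R1 - (-2)*R3:  [    1     0     0  |  11/5  -3/5   2/5 ]
R2 <- R2 - (-1/3)*R3:  [      0       1       0  |  -22/15     2/5    1/15 ]
Right block of [I | A^{-1}] is the inverse:
[   11/5  -3/5   2/5 ]
[ -22/15   2/5  1/15 ]
[   -2/5   1/5   1/5 ]

inverse = [11/5 -3/5 2/5; -22/15 2/5 1/15; -2/5 1/5 1/5]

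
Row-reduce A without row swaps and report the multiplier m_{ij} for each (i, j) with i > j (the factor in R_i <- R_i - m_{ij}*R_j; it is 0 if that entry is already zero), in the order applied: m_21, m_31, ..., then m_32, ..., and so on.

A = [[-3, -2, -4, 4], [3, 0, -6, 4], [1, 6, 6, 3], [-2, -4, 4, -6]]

Forward elimination:
R2 <- R2 - (-1)*R1:  [   0   -2  -10    8 ]
R3 <- R3 - (-1/3)*R1:  [    0  16/3  14/3  13/3 ]
R4 <- R4 - (2/3)*R1:  [     0   -8/3   20/3  -26/3 ]
R3 <- R3 - (-8/3)*R2:  [    0     0   -22  77/3 ]
R4 <- R4 - (4/3)*R2:  [     0      0     20  -58/3 ]
R4 <- R4 - (-10/11)*R3:  [ 0  0  0  4 ]
Multipliers (in order of application): m_{21} = -1, m_{31} = -1/3, m_{41} = 2/3, m_{32} = -8/3, m_{42} = 4/3, m_{43} = -10/11

multipliers: -1, -1/3, 2/3, -8/3, 4/3, -10/11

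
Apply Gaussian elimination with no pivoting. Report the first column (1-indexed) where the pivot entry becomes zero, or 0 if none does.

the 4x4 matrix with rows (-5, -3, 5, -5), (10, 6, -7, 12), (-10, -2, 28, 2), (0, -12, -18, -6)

first zero-pivot column = 2

Naive forward elimination:
R2 <- R2 - (-2)*R1:  [ 0  0  3  2 ]
R3 <- R3 - (2)*R1:  [  0   4  18  12 ]
Matrix at this point:
[ -5   -3    5  -5 ]
[  0    0    3   2 ]
[  0    4   18  12 ]
[  0  -12  -18  -6 ]
Pivot entry (2,2) is zero but row 3 has 4 in column 2 -> naive elimination stops; a row interchange (e.g. R2 <-> R3) would be required here.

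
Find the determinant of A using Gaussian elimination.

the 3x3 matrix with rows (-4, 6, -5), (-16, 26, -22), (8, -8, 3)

det(A) = 24

Forward elimination:
R2 <- R2 - (4)*R1:  [  0   2  -2 ]
R3 <- R3 - (-2)*R1:  [  0   4  -7 ]
R3 <- R3 - (2)*R2:  [  0   0  -3 ]
Upper-triangular form:
[ -4  6  -5 ]
[  0  2  -2 ]
[  0  0  -3 ]
det(A) = (-1)^0 * (-4) * (2) * (-3) = 24  (0 row swaps -> sign +1)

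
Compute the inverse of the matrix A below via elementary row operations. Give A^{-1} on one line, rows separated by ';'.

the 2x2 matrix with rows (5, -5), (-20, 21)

inverse = [21/5 1; 4 1]

Gauss-Jordan on [A | I]:
R1 <- (1/5)*R1:  [   1   -1  |  1/5    0 ]
R2 <- R2 - (-20)*R1:  [ 0  1  |  4  1 ]
R1 <- R1 - (-1)*R2:  [    1     0  |  21/5     1 ]
Right block of [I | A^{-1}] is the inverse:
[ 21/5  1 ]
[    4  1 ]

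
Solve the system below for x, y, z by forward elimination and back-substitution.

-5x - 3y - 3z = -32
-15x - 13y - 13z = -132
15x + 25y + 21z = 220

(1, 4, 5)

Forward elimination on [A|b]:
R2 <- R2 - (3)*R1:  [   0   -4   -4  -36 ]
R3 <- R3 - (-3)*R1:  [   0   16   12  124 ]
R3 <- R3 - (-4)*R2:  [   0    0   -4  -20 ]
Row echelon form:
[ -5  -3  -3  |  -32 ]
[  0  -4  -4  |  -36 ]
[  0   0  -4  |  -20 ]
Back-substitution:
z = (-20) / -4 = 5
y = (-36 - (-4)*(5)) / -4 = 4
x = (-32 - (-3)*(4) - (-3)*(5)) / -5 = 1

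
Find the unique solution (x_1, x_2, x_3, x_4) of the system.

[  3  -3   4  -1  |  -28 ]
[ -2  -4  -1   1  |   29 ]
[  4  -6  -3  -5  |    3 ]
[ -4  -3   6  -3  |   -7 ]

(-5, -3, -5, 2)

Forward elimination on [A|b]:
R2 <- R2 - (-2/3)*R1:  [    0    -6   5/3   1/3  31/3 ]
R3 <- R3 - (4/3)*R1:  [     0     -2  -25/3  -11/3  121/3 ]
R4 <- R4 - (-4/3)*R1:  [      0      -7    34/3   -13/3  -133/3 ]
R3 <- R3 - (1/3)*R2:  [     0      0  -80/9  -34/9  332/9 ]
R4 <- R4 - (7/6)*R2:  [        0         0    169/18    -85/18  -1015/18 ]
R4 <- R4 - (-169/160)*R3:  [       0        0        0  -697/80  -697/40 ]
Row echelon form:
[ 3  -3      4       -1  |      -28 ]
[ 0  -6    5/3      1/3  |     31/3 ]
[ 0   0  -80/9    -34/9  |    332/9 ]
[ 0   0      0  -697/80  |  -697/40 ]
Back-substitution:
x_4 = (-697/40) / (-697/80) = 2
x_3 = (332/9 - (-34/9)*(2)) / (-80/9) = -5
x_2 = (31/3 - (5/3)*(-5) - (1/3)*(2)) / -6 = -3
x_1 = (-28 - (-3)*(-3) - (4)*(-5) - (-1)*(2)) / 3 = -5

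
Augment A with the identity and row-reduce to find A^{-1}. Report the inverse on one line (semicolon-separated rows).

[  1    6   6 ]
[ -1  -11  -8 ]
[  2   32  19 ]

Gauss-Jordan on [A | I]:
R2 <- R2 - (-1)*R1:  [  0  -5  -2  |   1   1   0 ]
R3 <- R3 - (2)*R1:  [  0  20   7  |  -2   0   1 ]
R2 <- (1/-5)*R2:  [    0     1   2/5  |  -1/5  -1/5     0 ]
R1 <- R1 - (6)*R2:  [    1     0  18/5  |  11/5   6/5     0 ]
R3 <- R3 - (20)*R2:  [  0   0  -1  |   2   4   1 ]
R3 <- (1/-1)*R3:  [  0   0   1  |  -2  -4  -1 ]
R1 <- R1 - (18/5)*R3:  [    1     0     0  |  47/5  78/5  18/5 ]
R2 <- R2 - (2/5)*R3:  [   0    1    0  |  3/5  7/5  2/5 ]
Right block of [I | A^{-1}] is the inverse:
[ 47/5  78/5  18/5 ]
[  3/5   7/5   2/5 ]
[   -2    -4    -1 ]

inverse = [47/5 78/5 18/5; 3/5 7/5 2/5; -2 -4 -1]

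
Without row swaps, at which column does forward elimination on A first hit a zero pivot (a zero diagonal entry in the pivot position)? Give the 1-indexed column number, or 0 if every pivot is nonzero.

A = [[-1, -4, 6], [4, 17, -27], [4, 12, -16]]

Naive forward elimination:
R2 <- R2 - (-4)*R1:  [  0   1  -3 ]
R3 <- R3 - (-4)*R1:  [  0  -4   8 ]
R3 <- R3 - (-4)*R2:  [  0   0  -4 ]
All pivots nonzero; naive elimination completes without hitting a zero pivot.

first zero-pivot column = 0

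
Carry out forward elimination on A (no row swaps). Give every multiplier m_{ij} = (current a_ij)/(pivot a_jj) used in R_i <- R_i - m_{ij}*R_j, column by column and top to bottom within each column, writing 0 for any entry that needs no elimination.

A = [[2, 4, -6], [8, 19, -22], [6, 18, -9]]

multipliers: 4, 3, 2

Forward elimination:
R2 <- R2 - (4)*R1:  [ 0  3  2 ]
R3 <- R3 - (3)*R1:  [ 0  6  9 ]
R3 <- R3 - (2)*R2:  [ 0  0  5 ]
Multipliers (in order of application): m_{21} = 4, m_{31} = 3, m_{32} = 2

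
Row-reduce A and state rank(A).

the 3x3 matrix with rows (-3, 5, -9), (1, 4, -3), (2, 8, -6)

Row reduction:
R2 <- R2 - (-1/3)*R1:  [    0  17/3    -6 ]
R3 <- R3 - (-2/3)*R1:  [    0  34/3   -12 ]
R3 <- R3 - (2)*R2:  [ 0  0  0 ]
Row echelon form:
[ -3     5  -9 ]
[  0  17/3  -6 ]
[  0     0   0 ]
Nonzero rows / pivot columns: 2

rank(A) = 2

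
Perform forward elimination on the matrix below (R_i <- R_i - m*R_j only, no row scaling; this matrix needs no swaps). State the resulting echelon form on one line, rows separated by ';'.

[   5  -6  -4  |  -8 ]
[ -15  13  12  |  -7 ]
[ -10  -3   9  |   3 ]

REF = [5 -6 -4 -8; 0 -5 0 -31; 0 0 1 80]

Forward elimination:
R2 <- R2 - (-3)*R1:  [   0   -5    0  -31 ]
R3 <- R3 - (-2)*R1:  [   0  -15    1  -13 ]
R3 <- R3 - (3)*R2:  [  0   0   1  80 ]
Row echelon form:
[ 5  -6  -4  |   -8 ]
[ 0  -5   0  |  -31 ]
[ 0   0   1  |   80 ]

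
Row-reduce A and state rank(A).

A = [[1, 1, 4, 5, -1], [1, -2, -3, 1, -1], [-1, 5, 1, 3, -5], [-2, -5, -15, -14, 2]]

Row reduction:
R2 <- R2 - (1)*R1:  [  0  -3  -7  -4   0 ]
R3 <- R3 - (-1)*R1:  [  0   6   5   8  -6 ]
R4 <- R4 - (-2)*R1:  [  0  -3  -7  -4   0 ]
R3 <- R3 - (-2)*R2:  [  0   0  -9   0  -6 ]
R4 <- R4 - (1)*R2:  [ 0  0  0  0  0 ]
Row echelon form:
[ 1   1   4   5  -1 ]
[ 0  -3  -7  -4   0 ]
[ 0   0  -9   0  -6 ]
[ 0   0   0   0   0 ]
Nonzero rows / pivot columns: 3

rank(A) = 3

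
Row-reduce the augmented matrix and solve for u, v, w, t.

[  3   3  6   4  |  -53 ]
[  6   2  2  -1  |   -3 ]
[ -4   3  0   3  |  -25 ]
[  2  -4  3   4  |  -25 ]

Forward elimination on [A|b]:
R2 <- R2 - (2)*R1:  [   0   -4  -10   -9  103 ]
R3 <- R3 - (-4/3)*R1:  [      0       7       8    25/3  -287/3 ]
R4 <- R4 - (2/3)*R1:  [    0    -6    -1   4/3  31/3 ]
R3 <- R3 - (-7/4)*R2:  [       0        0    -19/2   -89/12  1015/12 ]
R4 <- R4 - (3/2)*R2:  [      0       0      14    89/6  -865/6 ]
R4 <- R4 - (-28/19)*R3:  [         0          0          0    445/114  -2225/114 ]
Row echelon form:
[ 3   3      6        4  |        -53 ]
[ 0  -4    -10       -9  |        103 ]
[ 0   0  -19/2   -89/12  |    1015/12 ]
[ 0   0      0  445/114  |  -2225/114 ]
Back-substitution:
t = (-2225/114) / (445/114) = -5
w = (1015/12 - (-89/12)*(-5)) / (-19/2) = -5
v = (103 - (-10)*(-5) - (-9)*(-5)) / -4 = -2
u = (-53 - (3)*(-2) - (6)*(-5) - (4)*(-5)) / 3 = 1

(1, -2, -5, -5)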